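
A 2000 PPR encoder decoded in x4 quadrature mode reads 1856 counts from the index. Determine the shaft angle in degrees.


angle = counts * 360 / (PPR*4) = 1856 * 360 / 8000 = 83.5200

83.5200 degrees


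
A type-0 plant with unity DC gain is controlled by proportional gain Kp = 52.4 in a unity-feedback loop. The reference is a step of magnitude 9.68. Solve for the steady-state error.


e_ss = R/(1 + Kp) = 9.68/(1 + 52.4) = 9.68/53.4000 = 0.1813

0.1813


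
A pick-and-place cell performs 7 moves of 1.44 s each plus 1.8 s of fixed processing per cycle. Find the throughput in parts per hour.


T_cycle = 7*1.44 + 1.8 = 11.8800 s
rate = 3600/T = 303.0303

303.0303 parts/hour


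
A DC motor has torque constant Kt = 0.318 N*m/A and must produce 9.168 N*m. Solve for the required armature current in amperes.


I = tau / Kt = 9.168/0.318 = 28.8302

28.8302 A


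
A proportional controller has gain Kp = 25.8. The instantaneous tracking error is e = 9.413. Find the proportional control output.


u_P = Kp * e = 25.8 * 9.413 = 242.8554

242.8554


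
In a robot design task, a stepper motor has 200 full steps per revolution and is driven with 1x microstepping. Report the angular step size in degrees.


step = 360/(200*1) = 360/200 = 1.8000

1.8000 degrees


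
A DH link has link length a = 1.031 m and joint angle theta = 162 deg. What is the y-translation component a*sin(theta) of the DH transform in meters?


a*sin(theta) = 1.031*sin(162 deg) = 0.3186

0.3186 m


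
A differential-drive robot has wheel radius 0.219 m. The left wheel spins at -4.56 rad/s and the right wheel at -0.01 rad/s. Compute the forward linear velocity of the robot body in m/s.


v = r*(wR + wL)/2 = 0.219*(-0.01 + -4.56)/2 = -0.5004

-0.5004 m/s


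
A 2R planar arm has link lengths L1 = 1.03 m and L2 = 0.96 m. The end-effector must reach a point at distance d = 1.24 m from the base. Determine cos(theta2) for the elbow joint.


cos(th2) = (d^2 - L1^2 - L2^2)/(2*L1*L2) = (1.24^2 - 1.03^2 - 0.96^2)/(2*1.03*0.96) = -0.2250

-0.2250


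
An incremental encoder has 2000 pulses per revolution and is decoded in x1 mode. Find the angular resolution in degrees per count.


resolution = 360 / (PPR * 1) = 360 / 2000 = 0.1800

0.1800 degrees


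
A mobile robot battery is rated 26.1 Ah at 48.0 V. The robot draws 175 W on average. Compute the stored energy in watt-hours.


E = capacity * V = 26.1*48.0 = 1252.8000

1252.8000 Wh


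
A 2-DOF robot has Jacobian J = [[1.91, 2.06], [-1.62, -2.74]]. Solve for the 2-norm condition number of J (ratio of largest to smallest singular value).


JJ^T eigenvalues: trace(JJ^T) = 18.0237, det(JJ^T) = det(J)^2 = 3.59557444
s_max^2 = (18.0237 + sqrt(310.47146393))/2 = 17.82195023
s_min^2 = (18.0237 - sqrt(310.47146393))/2 = 0.20174977
kappa = s_max/s_min = sqrt(17.82195023/0.20174977) = 9.3988

9.3988


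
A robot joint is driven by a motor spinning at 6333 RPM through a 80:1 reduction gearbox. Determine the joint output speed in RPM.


omega_joint = omega_motor / N = 6333 / 80 = 79.1625

79.1625 RPM


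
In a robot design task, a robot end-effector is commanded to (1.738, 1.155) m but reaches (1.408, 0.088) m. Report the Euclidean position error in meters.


dx = 1.408 - (1.738) = -0.3300, dy = 0.088 - (1.155) = -1.0670
err = sqrt(0.108900 + 1.138489) = 1.1169

1.1169 m


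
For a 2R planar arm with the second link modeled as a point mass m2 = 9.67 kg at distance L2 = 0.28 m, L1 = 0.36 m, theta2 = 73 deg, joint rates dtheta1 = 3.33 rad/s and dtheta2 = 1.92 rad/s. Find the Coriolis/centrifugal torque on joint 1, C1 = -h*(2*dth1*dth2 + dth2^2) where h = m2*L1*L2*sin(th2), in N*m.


h = m2*L1*L2*sin(th2) = 9.67*0.36*0.28*sin(73 deg) = 0.932145
C1 = -h*(2*3.33*1.92 + 1.92^2) = -0.932145*16.4736 = -15.3558

-15.3558 N*m


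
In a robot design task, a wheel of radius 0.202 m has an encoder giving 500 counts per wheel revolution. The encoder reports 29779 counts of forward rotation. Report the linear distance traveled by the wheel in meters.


revs = 29779/500 = 59.558000
d = revs * 2*pi*r = 59.558000 * 2*pi*0.202 = 75.5912

75.5912 m


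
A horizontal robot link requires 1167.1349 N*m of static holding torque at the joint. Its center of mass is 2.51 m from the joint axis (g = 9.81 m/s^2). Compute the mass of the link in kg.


m = tau / (g*L) = 1167.1349 / (9.81 * 2.51) = 47.4000

47.4000 kg


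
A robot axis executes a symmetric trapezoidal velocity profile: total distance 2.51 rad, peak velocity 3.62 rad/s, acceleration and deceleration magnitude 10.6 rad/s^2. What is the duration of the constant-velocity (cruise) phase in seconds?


t_acc = v/a = 0.341509 s, d_acc = v^2/(2a) = 0.618132 rad each
d_cruise = 2.51 - 2*0.618132 = 1.273736 rad
t_cruise = d_cruise/v = 1.273736/3.62 = 0.3519

0.3519 s


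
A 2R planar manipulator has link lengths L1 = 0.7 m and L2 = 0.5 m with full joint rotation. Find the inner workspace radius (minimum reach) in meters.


r_min = |L1 - L2| = |0.7 - 0.5| = 0.2000

0.2000 m


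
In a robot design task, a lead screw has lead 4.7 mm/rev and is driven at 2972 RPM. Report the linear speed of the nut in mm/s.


v = lead * (RPM/60) = 4.7*2972/60 = 232.8067

232.8067 mm/s


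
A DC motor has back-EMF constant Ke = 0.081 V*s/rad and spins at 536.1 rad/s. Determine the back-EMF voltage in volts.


V_emf = Ke * omega = 0.081*536.1 = 43.4241

43.4241 V


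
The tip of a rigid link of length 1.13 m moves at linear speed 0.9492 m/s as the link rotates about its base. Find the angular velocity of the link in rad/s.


omega = v / L = 0.9492 / 1.13 = 0.8400

0.8400 rad/s


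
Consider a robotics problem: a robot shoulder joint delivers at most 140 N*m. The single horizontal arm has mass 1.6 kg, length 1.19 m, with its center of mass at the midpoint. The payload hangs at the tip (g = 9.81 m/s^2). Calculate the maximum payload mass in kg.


tau_arm = m_arm*g*(L/2) = 1.6*9.81*1.19/2 = 9.3391 N*m
tau_payload = tau_max - tau_arm = 140 - 9.3391 = 130.6609
m_payload = tau_payload / (g*L) = 130.6609 / (9.81*1.19) = 11.1926

11.1926 kg


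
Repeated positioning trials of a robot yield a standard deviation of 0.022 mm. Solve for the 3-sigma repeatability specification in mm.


repeatability = 3*sigma = 3*0.022 = 0.0660

0.0660 mm


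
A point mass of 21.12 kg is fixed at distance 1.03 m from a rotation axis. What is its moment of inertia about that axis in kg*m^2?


I = m*r^2 = 21.12*1.03^2 = 22.4062

22.4062 kg*m^2


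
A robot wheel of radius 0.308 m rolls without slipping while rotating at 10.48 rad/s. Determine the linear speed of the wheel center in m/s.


v = omega * r = 10.48 * 0.308 = 3.2278

3.2278 m/s


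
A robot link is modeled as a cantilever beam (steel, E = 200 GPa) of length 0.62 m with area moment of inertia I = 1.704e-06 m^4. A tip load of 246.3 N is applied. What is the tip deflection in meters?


delta = F*L^3/(3*E*I) = 246.3*0.62^3/(3*2.000e+11*1.704e-06)
      = 58.7001864/1022400 = 5.7414e-05

5.7414e-05 m


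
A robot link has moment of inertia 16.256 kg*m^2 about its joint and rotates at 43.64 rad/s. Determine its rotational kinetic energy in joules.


KE = (1/2)*I*omega^2 = 0.5*16.256*43.64^2 = 15479.3663

15479.3663 J


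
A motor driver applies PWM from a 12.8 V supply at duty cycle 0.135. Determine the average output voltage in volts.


V_avg = V_supply * D = 12.8*0.135 = 1.7280

1.7280 V


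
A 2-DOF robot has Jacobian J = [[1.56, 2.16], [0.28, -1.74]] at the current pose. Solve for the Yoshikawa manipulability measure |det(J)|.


det(J) = 1.56*-1.74 - (2.16)*(0.28) = -3.3192
|det(J)| = 3.3192

3.3192


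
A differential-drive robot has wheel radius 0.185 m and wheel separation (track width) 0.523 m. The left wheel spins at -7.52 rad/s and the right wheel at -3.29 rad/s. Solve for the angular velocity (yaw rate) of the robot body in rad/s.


omega = r*(wR - wL)/L = 0.185*(-3.29 - (-7.52))/0.523 = 1.4963

1.4963 rad/s


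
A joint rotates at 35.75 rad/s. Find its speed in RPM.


RPM = 35.75 * 60/(2*pi) = 341.3874

341.3874 RPM


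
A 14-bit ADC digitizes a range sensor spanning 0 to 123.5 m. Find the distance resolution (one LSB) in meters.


res = range / 2^n = 123.5/2^14 = 123.5/16384 = 0.0075

0.0075 m


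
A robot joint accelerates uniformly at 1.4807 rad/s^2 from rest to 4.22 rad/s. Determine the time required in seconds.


t = delta_omega / alpha = 4.22 / 1.4807 = 2.8500

2.8500 s


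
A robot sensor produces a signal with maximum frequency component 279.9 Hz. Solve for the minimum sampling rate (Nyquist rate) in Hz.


f_s,min = 2*f_max = 2*279.9 = 559.8000

559.8000 Hz


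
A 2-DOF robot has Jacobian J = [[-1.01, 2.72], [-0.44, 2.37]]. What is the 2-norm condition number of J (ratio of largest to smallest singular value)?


JJ^T eigenvalues: trace(JJ^T) = 14.2290, det(JJ^T) = det(J)^2 = 1.43256961
s_max^2 = (14.2290 + sqrt(196.73416256))/2 = 14.12759779
s_min^2 = (14.2290 - sqrt(196.73416256))/2 = 0.10140221
kappa = s_max/s_min = sqrt(14.12759779/0.10140221) = 11.8035

11.8035


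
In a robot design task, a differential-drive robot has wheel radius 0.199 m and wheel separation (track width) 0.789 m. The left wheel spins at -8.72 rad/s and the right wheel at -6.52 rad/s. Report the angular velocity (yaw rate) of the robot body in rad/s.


omega = r*(wR - wL)/L = 0.199*(-6.52 - (-8.72))/0.789 = 0.5549

0.5549 rad/s


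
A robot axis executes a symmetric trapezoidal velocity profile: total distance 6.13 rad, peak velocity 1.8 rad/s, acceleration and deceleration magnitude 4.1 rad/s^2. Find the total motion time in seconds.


t_acc = v/a = 1.8/4.1 = 0.439024 s
d_acc = v^2/(2a) = 0.395122 rad (each ramp)
d_cruise = 6.13 - 2*0.395122 = 5.339756 rad
t_cruise = 5.339756/1.8 = 2.966531 s
t_total = 2*0.439024 + 2.966531 = 3.8446

3.8446 s


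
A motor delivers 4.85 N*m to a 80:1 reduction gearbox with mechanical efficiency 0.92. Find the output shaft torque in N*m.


tau_out = tau_in * N * eta = 4.85 * 80 * 0.92 = 356.9600

356.9600 N*m


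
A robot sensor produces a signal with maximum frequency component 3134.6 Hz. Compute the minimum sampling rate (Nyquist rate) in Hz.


f_s,min = 2*f_max = 2*3134.6 = 6269.2000

6269.2000 Hz


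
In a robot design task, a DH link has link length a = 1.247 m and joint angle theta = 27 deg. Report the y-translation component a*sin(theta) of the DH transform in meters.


a*sin(theta) = 1.247*sin(27 deg) = 0.5661

0.5661 m


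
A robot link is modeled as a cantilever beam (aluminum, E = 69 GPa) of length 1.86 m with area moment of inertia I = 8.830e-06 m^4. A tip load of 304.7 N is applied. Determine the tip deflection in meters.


delta = F*L^3/(3*E*I) = 304.7*1.86^3/(3*6.900e+10*8.830e-06)
      = 1960.7006232/1827810 = 0.0011

0.0011 m


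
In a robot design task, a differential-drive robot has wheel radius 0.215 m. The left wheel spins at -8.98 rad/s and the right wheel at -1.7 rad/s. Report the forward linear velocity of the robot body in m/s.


v = r*(wR + wL)/2 = 0.215*(-1.7 + -8.98)/2 = -1.1481

-1.1481 m/s


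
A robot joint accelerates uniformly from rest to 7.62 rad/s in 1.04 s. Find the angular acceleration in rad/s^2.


alpha = delta_omega / t = 7.62 / 1.04 = 7.3269

7.3269 rad/s^2


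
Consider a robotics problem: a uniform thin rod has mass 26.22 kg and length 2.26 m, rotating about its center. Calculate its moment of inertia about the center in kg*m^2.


I = (1/12)*m*L^2 = (1/12)*26.22*2.26^2 = 11.1601

11.1601 kg*m^2


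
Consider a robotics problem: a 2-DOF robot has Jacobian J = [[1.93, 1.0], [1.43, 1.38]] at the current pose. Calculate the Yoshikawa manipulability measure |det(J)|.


det(J) = 1.93*1.38 - (1.0)*(1.43) = 1.2334
|det(J)| = 1.2334

1.2334


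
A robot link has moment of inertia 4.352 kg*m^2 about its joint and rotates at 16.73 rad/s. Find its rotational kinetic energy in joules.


KE = (1/2)*I*omega^2 = 0.5*4.352*16.73^2 = 609.0470

609.0470 J


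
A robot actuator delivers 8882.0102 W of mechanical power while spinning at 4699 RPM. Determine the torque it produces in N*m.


omega = 4699 * 2*pi/60 = 492.078129 rad/s
tau = P / omega = 8882.0102 / 492.078129 = 18.0500

18.0500 N*m


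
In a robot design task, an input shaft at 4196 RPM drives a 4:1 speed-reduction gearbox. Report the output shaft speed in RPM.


omega_out = omega_in / N = 4196 / 4 = 1049.0000

1049.0000 RPM


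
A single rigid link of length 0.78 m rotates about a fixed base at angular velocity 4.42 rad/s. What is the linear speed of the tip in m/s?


v = L*omega = 0.78 * 4.42 = 3.4476

3.4476 m/s


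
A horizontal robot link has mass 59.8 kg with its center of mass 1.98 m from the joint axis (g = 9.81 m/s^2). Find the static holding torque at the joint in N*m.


tau = m*g*L = 59.8 * 9.81 * 1.98 = 1161.5432

1161.5432 N*m


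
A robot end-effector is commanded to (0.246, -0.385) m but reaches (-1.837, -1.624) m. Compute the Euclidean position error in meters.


dx = -1.837 - (0.246) = -2.0830, dy = -1.624 - (-0.385) = -1.2390
err = sqrt(4.338889 + 1.535121) = 2.4236

2.4236 m


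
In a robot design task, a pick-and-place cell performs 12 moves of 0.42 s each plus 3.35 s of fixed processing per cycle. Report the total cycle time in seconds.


T = 12*0.42 + 3.35 = 8.3900

8.3900 s


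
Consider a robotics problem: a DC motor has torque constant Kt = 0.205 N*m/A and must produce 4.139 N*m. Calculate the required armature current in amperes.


I = tau / Kt = 4.139/0.205 = 20.1902

20.1902 A


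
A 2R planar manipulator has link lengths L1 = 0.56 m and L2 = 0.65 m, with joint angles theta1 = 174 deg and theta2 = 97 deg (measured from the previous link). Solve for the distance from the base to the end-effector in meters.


x = L1*cos(th1) + L2*cos(th1+th2) = -0.545588
y = L1*sin(th1) + L2*sin(th1+th2) = -0.591365
d = sqrt(x^2 + y^2) = sqrt(0.297666 + 0.349713) = 0.8046

0.8046 m


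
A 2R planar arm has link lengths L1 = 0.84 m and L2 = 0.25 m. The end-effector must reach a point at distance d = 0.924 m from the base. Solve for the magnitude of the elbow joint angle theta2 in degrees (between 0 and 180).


cos(th2) = (d^2 - L1^2 - L2^2)/(2*L1*L2) = (0.924^2 - 0.84^2 - 0.25^2)/(2*0.84*0.25) = 0.20399048
th2 = acos(0.20399048) = 78.2296 deg

78.2296 degrees


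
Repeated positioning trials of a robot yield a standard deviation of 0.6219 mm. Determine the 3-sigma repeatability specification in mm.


repeatability = 3*sigma = 3*0.6219 = 1.8657

1.8657 mm


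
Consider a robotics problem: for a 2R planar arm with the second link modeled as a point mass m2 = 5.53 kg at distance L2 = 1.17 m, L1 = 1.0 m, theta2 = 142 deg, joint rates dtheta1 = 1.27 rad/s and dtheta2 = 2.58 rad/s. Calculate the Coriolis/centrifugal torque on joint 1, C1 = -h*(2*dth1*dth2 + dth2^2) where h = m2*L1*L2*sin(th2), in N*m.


h = m2*L1*L2*sin(th2) = 5.53*1.0*1.17*sin(142 deg) = 3.983391
C1 = -h*(2*1.27*2.58 + 2.58^2) = -3.983391*13.2096 = -52.6190

-52.6190 N*m


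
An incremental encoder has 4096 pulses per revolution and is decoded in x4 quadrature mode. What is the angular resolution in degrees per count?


resolution = 360 / (PPR * 4) = 360 / 16384 = 0.0220

0.0220 degrees


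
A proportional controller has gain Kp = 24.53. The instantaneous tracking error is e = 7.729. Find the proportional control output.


u_P = Kp * e = 24.53 * 7.729 = 189.5924

189.5924


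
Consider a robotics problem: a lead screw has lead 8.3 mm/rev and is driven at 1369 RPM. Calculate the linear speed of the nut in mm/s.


v = lead * (RPM/60) = 8.3*1369/60 = 189.3783

189.3783 mm/s


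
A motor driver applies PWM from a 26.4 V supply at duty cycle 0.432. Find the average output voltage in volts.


V_avg = V_supply * D = 26.4*0.432 = 11.4048

11.4048 V


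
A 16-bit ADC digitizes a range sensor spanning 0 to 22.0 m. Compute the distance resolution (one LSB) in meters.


res = range / 2^n = 22.0/2^16 = 22.0/65536 = 3.3569e-04

3.3569e-04 m


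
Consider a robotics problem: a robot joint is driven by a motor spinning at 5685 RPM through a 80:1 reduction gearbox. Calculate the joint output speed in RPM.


omega_joint = omega_motor / N = 5685 / 80 = 71.0625

71.0625 RPM


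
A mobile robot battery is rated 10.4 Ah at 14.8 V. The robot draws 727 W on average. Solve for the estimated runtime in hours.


E = 10.4*14.8 = 153.9200 Wh
t = E/P = 153.9200/727 = 0.2117

0.2117 hours


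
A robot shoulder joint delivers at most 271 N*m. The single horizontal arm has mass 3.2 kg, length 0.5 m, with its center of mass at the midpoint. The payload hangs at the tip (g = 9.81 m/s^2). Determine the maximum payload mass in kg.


tau_arm = m_arm*g*(L/2) = 3.2*9.81*0.5/2 = 7.8480 N*m
tau_payload = tau_max - tau_arm = 271 - 7.8480 = 263.1520
m_payload = tau_payload / (g*L) = 263.1520 / (9.81*0.5) = 53.6497

53.6497 kg


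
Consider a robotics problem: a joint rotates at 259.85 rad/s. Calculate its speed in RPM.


RPM = 259.85 * 60/(2*pi) = 2481.3847

2481.3847 RPM


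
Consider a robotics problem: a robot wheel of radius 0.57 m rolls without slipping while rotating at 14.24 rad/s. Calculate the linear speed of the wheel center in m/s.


v = omega * r = 14.24 * 0.57 = 8.1168

8.1168 m/s


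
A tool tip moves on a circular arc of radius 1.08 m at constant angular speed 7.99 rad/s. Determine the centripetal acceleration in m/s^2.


a_c = omega^2 * r = 7.99^2 * 1.08 = 68.9473

68.9473 m/s^2


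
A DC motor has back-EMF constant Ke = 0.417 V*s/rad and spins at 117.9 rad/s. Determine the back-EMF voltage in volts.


V_emf = Ke * omega = 0.417*117.9 = 49.1643

49.1643 V


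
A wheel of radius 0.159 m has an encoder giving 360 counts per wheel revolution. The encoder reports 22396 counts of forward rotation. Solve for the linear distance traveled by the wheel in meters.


revs = 22396/360 = 62.211111
d = revs * 2*pi*r = 62.211111 * 2*pi*0.159 = 62.1505

62.1505 m


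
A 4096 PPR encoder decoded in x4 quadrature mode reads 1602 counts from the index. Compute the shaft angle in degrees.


angle = counts * 360 / (PPR*4) = 1602 * 360 / 16384 = 35.2002

35.2002 degrees


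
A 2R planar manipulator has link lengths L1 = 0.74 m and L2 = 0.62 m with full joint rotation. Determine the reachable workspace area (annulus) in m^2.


r_max = L1 + L2 = 1.3600, r_min = |L1 - L2| = 0.1200
A = pi*(r_max^2 - r_min^2) = pi*(1.8496 - 0.0144) = 5.7655

5.7655 m^2


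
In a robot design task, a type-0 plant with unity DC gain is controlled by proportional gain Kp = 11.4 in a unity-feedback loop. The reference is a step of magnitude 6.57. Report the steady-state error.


e_ss = R/(1 + Kp) = 6.57/(1 + 11.4) = 6.57/12.4000 = 0.5298

0.5298


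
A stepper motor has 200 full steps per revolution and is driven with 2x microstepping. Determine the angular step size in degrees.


step = 360/(200*2) = 360/400 = 0.9000

0.9000 degrees


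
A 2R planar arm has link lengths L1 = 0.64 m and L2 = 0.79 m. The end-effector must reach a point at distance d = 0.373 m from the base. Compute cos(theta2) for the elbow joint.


cos(th2) = (d^2 - L1^2 - L2^2)/(2*L1*L2) = (0.373^2 - 0.64^2 - 0.79^2)/(2*0.64*0.79) = -0.8847

-0.8847


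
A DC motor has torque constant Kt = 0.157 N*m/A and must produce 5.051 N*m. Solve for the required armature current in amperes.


I = tau / Kt = 5.051/0.157 = 32.1720

32.1720 A


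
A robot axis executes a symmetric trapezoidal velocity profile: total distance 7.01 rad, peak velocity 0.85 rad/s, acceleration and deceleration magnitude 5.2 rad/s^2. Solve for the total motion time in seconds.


t_acc = v/a = 0.85/5.2 = 0.163462 s
d_acc = v^2/(2a) = 0.069471 rad (each ramp)
d_cruise = 7.01 - 2*0.069471 = 6.871058 rad
t_cruise = 6.871058/0.85 = 8.083598 s
t_total = 2*0.163462 + 8.083598 = 8.4105

8.4105 s


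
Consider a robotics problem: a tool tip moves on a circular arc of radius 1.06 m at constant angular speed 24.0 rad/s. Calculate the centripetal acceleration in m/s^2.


a_c = omega^2 * r = 24.0^2 * 1.06 = 610.5600

610.5600 m/s^2


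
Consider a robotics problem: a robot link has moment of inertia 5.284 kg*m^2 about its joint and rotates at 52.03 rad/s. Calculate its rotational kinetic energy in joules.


KE = (1/2)*I*omega^2 = 0.5*5.284*52.03^2 = 7152.2134

7152.2134 J


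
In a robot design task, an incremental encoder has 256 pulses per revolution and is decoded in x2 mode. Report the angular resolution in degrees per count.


resolution = 360 / (PPR * 2) = 360 / 512 = 0.7031

0.7031 degrees


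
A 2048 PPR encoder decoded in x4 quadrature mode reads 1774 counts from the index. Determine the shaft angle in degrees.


angle = counts * 360 / (PPR*4) = 1774 * 360 / 8192 = 77.9590

77.9590 degrees


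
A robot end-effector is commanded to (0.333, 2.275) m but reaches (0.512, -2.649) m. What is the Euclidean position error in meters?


dx = 0.512 - (0.333) = 0.1790, dy = -2.649 - (2.275) = -4.9240
err = sqrt(0.032041 + 24.245776) = 4.9273

4.9273 m


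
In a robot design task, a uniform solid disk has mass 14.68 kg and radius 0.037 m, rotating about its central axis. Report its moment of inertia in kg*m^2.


I = (1/2)*m*R^2 = 0.5*14.68*0.037^2 = 0.0100

0.0100 kg*m^2


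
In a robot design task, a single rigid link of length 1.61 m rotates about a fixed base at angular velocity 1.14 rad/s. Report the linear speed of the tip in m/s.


v = L*omega = 1.61 * 1.14 = 1.8354

1.8354 m/s


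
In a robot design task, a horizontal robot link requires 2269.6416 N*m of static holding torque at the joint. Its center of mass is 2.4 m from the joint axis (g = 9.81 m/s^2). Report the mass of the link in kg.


m = tau / (g*L) = 2269.6416 / (9.81 * 2.4) = 96.4000

96.4000 kg


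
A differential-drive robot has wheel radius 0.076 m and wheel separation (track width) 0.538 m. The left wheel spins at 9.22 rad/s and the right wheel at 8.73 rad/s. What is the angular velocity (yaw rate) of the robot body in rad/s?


omega = r*(wR - wL)/L = 0.076*(8.73 - (9.22))/0.538 = -0.0692

-0.0692 rad/s


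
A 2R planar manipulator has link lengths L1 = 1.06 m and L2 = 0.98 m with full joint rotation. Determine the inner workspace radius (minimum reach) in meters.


r_min = |L1 - L2| = |1.06 - 0.98| = 0.0800

0.0800 m


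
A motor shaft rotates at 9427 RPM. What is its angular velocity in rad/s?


omega = 9427 * 2*pi/60 = 987.1931

987.1931 rad/s


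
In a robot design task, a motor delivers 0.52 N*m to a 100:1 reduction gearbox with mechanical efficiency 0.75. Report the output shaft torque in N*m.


tau_out = tau_in * N * eta = 0.52 * 100 * 0.75 = 39.0000

39.0000 N*m


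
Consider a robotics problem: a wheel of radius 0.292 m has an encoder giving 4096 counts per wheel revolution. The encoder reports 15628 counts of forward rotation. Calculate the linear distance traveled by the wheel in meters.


revs = 15628/4096 = 3.815430
d = revs * 2*pi*r = 3.815430 * 2*pi*0.292 = 7.0001

7.0001 m


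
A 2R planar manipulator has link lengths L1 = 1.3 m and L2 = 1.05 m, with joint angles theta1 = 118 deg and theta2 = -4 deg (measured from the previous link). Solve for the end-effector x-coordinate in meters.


x = L1*cos(th1) + L2*cos(th1+th2) = 1.3*cos(118 deg) + 1.05*cos(114 deg) = -1.0374

-1.0374 m


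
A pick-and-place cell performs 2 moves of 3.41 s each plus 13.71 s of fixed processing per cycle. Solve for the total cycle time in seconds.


T = 2*3.41 + 13.71 = 20.5300

20.5300 s


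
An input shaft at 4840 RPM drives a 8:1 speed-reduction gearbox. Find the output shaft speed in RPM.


omega_out = omega_in / N = 4840 / 8 = 605.0000

605.0000 RPM


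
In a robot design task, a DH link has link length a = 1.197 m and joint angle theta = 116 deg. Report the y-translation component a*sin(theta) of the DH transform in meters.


a*sin(theta) = 1.197*sin(116 deg) = 1.0759

1.0759 m


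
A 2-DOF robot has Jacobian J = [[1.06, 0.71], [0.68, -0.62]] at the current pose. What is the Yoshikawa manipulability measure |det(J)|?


det(J) = 1.06*-0.62 - (0.71)*(0.68) = -1.1400
|det(J)| = 1.1400

1.1400


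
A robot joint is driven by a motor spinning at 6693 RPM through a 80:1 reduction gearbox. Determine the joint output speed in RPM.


omega_joint = omega_motor / N = 6693 / 80 = 83.6625

83.6625 RPM


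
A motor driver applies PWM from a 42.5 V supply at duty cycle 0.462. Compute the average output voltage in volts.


V_avg = V_supply * D = 42.5*0.462 = 19.6350

19.6350 V


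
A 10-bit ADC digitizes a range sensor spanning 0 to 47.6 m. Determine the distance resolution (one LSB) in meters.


res = range / 2^n = 47.6/2^10 = 47.6/1024 = 0.0465

0.0465 m


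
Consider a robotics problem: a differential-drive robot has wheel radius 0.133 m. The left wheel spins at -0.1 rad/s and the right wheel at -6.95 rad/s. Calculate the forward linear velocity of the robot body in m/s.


v = r*(wR + wL)/2 = 0.133*(-6.95 + -0.1)/2 = -0.4688

-0.4688 m/s


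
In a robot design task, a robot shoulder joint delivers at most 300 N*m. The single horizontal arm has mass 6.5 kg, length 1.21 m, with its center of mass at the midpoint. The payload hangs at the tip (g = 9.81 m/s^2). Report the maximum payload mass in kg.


tau_arm = m_arm*g*(L/2) = 6.5*9.81*1.21/2 = 38.5778 N*m
tau_payload = tau_max - tau_arm = 300 - 38.5778 = 261.4222
m_payload = tau_payload / (g*L) = 261.4222 / (9.81*1.21) = 22.0236

22.0236 kg


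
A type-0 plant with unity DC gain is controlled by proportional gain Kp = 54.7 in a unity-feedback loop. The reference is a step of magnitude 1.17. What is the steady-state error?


e_ss = R/(1 + Kp) = 1.17/(1 + 54.7) = 1.17/55.7000 = 0.0210

0.0210


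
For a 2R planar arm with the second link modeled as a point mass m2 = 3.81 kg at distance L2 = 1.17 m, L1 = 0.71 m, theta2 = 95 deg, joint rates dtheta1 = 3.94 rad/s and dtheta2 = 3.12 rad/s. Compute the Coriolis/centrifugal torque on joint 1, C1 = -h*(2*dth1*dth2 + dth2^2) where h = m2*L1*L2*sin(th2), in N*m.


h = m2*L1*L2*sin(th2) = 3.81*0.71*1.17*sin(95 deg) = 3.152923
C1 = -h*(2*3.94*3.12 + 3.12^2) = -3.152923*34.3200 = -108.2083

-108.2083 N*m


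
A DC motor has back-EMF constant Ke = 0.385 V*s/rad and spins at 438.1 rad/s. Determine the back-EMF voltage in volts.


V_emf = Ke * omega = 0.385*438.1 = 168.6685

168.6685 V


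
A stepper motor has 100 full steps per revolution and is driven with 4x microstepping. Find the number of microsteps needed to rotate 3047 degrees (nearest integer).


step_size = 360/(100*4) = 360/400 = 0.900000 deg
n = 3047/(360/400) = 3047*400/360 = 3385.5556 -> 3386

3386 steps


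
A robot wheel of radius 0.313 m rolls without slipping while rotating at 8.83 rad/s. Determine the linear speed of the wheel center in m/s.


v = omega * r = 8.83 * 0.313 = 2.7638

2.7638 m/s


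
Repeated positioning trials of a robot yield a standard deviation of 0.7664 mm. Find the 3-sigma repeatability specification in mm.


repeatability = 3*sigma = 3*0.7664 = 2.2992

2.2992 mm


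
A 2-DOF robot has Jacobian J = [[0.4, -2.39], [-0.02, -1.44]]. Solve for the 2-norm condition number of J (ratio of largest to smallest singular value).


JJ^T eigenvalues: trace(JJ^T) = 7.9461, det(JJ^T) = det(J)^2 = 0.38912644
s_max^2 = (7.9461 + sqrt(61.58399945))/2 = 7.89682368
s_min^2 = (7.9461 - sqrt(61.58399945))/2 = 0.04927632
kappa = s_max/s_min = sqrt(7.89682368/0.04927632) = 12.6592

12.6592


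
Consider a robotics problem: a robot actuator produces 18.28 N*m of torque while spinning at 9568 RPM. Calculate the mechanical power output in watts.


omega = 9568 * 2*pi/60 = 1001.958617 rad/s
P = tau * omega = 18.28 * 1001.958617 = 18315.8035

18315.8035 W


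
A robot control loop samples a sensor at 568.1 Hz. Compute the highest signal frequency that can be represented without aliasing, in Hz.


f_max = f_s/2 = 568.1/2 = 284.0500

284.0500 Hz


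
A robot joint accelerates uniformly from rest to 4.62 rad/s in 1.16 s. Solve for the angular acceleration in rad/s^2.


alpha = delta_omega / t = 4.62 / 1.16 = 3.9828

3.9828 rad/s^2


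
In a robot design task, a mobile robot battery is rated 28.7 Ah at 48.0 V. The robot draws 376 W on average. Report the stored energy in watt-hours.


E = capacity * V = 28.7*48.0 = 1377.6000

1377.6000 Wh


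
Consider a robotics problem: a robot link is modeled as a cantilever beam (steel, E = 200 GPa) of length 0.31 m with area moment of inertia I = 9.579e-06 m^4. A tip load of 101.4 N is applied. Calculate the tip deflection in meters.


delta = F*L^3/(3*E*I) = 101.4*0.31^3/(3*2.000e+11*9.579e-06)
      = 3.0208074/5747400 = 5.2560e-07

5.2560e-07 m


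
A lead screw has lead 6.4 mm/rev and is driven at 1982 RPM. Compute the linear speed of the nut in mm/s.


v = lead * (RPM/60) = 6.4*1982/60 = 211.4133

211.4133 mm/s


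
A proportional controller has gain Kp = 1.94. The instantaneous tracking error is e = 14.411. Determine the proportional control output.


u_P = Kp * e = 1.94 * 14.411 = 27.9573

27.9573


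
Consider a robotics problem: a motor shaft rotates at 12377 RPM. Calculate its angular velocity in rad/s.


omega = 12377 * 2*pi/60 = 1296.1164

1296.1164 rad/s


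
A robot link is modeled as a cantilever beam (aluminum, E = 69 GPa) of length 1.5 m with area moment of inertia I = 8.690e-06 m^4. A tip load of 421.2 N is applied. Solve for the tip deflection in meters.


delta = F*L^3/(3*E*I) = 421.2*1.5^3/(3*6.900e+10*8.690e-06)
      = 1421.55/1798830 = 7.9026e-04

7.9026e-04 m


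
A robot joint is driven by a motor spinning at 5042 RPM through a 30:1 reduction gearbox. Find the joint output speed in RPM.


omega_joint = omega_motor / N = 5042 / 30 = 168.0667

168.0667 RPM


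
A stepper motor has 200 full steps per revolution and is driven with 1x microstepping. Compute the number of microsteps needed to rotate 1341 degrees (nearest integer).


step_size = 360/(200*1) = 360/200 = 1.800000 deg
n = 1341/(360/200) = 1341*200/360 = 745

745 steps


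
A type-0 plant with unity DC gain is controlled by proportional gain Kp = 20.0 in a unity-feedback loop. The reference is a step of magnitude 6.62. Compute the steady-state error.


e_ss = R/(1 + Kp) = 6.62/(1 + 20.0) = 6.62/21.0000 = 0.3152

0.3152


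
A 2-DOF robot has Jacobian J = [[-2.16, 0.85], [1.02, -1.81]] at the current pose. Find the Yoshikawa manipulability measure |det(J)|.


det(J) = -2.16*-1.81 - (0.85)*(1.02) = 3.0426
|det(J)| = 3.0426

3.0426


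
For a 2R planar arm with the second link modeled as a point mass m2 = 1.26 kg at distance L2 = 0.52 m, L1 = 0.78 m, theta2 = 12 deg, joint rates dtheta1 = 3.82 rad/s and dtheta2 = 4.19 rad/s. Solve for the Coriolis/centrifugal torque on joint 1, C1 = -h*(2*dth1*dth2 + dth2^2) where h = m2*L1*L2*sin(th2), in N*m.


h = m2*L1*L2*sin(th2) = 1.26*0.78*0.52*sin(12 deg) = 0.106255
C1 = -h*(2*3.82*4.19 + 4.19^2) = -0.106255*49.5677 = -5.2668

-5.2668 N*m


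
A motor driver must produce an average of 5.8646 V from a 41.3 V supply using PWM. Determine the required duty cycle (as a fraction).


D = V_avg/V_supply = 5.8646/41.3 = 0.1420

0.1420


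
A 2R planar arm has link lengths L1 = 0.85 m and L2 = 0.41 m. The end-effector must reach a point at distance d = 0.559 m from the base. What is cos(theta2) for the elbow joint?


cos(th2) = (d^2 - L1^2 - L2^2)/(2*L1*L2) = (0.559^2 - 0.85^2 - 0.41^2)/(2*0.85*0.41) = -0.8294

-0.8294


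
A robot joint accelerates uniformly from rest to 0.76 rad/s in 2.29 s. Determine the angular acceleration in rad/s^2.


alpha = delta_omega / t = 0.76 / 2.29 = 0.3319

0.3319 rad/s^2


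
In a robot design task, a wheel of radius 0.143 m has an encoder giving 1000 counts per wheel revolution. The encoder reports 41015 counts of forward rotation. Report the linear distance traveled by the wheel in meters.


revs = 41015/1000 = 41.015000
d = revs * 2*pi*r = 41.015000 * 2*pi*0.143 = 36.8518

36.8518 m


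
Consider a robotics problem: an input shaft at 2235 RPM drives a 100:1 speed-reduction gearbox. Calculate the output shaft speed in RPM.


omega_out = omega_in / N = 2235 / 100 = 22.3500

22.3500 RPM


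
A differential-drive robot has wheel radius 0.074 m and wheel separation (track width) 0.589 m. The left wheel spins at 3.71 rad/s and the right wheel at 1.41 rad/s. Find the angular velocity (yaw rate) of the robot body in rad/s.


omega = r*(wR - wL)/L = 0.074*(1.41 - (3.71))/0.589 = -0.2890

-0.2890 rad/s


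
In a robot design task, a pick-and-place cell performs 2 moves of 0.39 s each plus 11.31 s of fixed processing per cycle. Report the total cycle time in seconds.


T = 2*0.39 + 11.31 = 12.0900

12.0900 s


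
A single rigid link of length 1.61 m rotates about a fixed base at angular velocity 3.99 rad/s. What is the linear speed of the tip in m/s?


v = L*omega = 1.61 * 3.99 = 6.4239

6.4239 m/s


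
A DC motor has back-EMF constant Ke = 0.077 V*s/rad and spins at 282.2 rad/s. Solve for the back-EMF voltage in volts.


V_emf = Ke * omega = 0.077*282.2 = 21.7294

21.7294 V


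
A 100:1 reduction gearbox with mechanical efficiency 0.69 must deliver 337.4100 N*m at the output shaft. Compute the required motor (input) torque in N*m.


tau_in = tau_out / (N * eta) = 337.4100 / (100 * 0.69) = 4.8900

4.8900 N*m


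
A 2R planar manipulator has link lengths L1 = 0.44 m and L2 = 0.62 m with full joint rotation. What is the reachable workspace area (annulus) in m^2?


r_max = L1 + L2 = 1.0600, r_min = |L1 - L2| = 0.1800
A = pi*(r_max^2 - r_min^2) = pi*(1.1236 - 0.0324) = 3.4281

3.4281 m^2


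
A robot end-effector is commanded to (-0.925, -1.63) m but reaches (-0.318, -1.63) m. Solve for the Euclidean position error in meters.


dx = -0.318 - (-0.925) = 0.6070, dy = -1.63 - (-1.63) = 0
err = sqrt(0.368449 + 0) = 0.6070

0.6070 m


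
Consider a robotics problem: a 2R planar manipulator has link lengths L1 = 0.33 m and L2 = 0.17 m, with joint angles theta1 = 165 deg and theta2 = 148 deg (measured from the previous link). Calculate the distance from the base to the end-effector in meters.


x = L1*cos(th1) + L2*cos(th1+th2) = -0.202816
y = L1*sin(th1) + L2*sin(th1+th2) = -0.038920
d = sqrt(x^2 + y^2) = sqrt(0.041134 + 0.001515) = 0.2065

0.2065 m


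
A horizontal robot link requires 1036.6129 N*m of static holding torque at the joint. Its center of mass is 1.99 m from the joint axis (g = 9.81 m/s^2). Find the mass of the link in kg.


m = tau / (g*L) = 1036.6129 / (9.81 * 1.99) = 53.1000

53.1000 kg


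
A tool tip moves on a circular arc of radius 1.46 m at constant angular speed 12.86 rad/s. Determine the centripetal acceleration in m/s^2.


a_c = omega^2 * r = 12.86^2 * 1.46 = 241.4542

241.4542 m/s^2


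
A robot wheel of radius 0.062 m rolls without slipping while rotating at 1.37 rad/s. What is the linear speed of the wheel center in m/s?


v = omega * r = 1.37 * 0.062 = 0.0849

0.0849 m/s


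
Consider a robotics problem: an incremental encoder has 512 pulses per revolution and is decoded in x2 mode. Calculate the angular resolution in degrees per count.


resolution = 360 / (PPR * 2) = 360 / 1024 = 0.3516

0.3516 degrees


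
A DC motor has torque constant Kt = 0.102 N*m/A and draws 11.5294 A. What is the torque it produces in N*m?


tau = Kt * I = 0.102*11.5294 = 1.1760

1.1760 N*m


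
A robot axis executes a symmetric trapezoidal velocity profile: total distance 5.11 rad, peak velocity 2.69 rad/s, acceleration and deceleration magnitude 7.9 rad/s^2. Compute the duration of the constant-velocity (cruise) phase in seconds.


t_acc = v/a = 0.340506 s, d_acc = v^2/(2a) = 0.457981 rad each
d_cruise = 5.11 - 2*0.457981 = 4.194038 rad
t_cruise = d_cruise/v = 4.194038/2.69 = 1.5591

1.5591 s


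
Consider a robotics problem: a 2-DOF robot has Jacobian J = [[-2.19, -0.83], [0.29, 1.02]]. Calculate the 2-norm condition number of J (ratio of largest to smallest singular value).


JJ^T eigenvalues: trace(JJ^T) = 6.6095, det(JJ^T) = det(J)^2 = 3.97244761
s_max^2 = (6.6095 + sqrt(27.79569981))/2 = 5.94083136
s_min^2 = (6.6095 - sqrt(27.79569981))/2 = 0.66866864
kappa = s_max/s_min = sqrt(5.94083136/0.66866864) = 2.9807

2.9807


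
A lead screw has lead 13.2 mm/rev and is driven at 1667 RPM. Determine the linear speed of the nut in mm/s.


v = lead * (RPM/60) = 13.2*1667/60 = 366.7400

366.7400 mm/s


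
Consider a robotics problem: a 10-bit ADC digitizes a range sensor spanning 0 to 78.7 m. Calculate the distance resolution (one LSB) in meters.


res = range / 2^n = 78.7/2^10 = 78.7/1024 = 0.0769

0.0769 m


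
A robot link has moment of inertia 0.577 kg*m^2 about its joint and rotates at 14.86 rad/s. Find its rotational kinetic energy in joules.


KE = (1/2)*I*omega^2 = 0.5*0.577*14.86^2 = 63.7065

63.7065 J


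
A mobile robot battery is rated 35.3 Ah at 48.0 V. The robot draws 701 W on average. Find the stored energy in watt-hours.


E = capacity * V = 35.3*48.0 = 1694.4000

1694.4000 Wh


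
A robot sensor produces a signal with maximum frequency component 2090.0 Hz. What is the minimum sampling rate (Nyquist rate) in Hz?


f_s,min = 2*f_max = 2*2090.0 = 4180.0000

4180.0000 Hz


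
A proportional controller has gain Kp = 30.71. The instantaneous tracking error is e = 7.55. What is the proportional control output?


u_P = Kp * e = 30.71 * 7.55 = 231.8605

231.8605


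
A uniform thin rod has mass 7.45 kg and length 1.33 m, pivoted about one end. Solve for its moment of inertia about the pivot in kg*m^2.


I = (1/3)*m*L^2 = (1/3)*7.45*1.33^2 = 4.3928

4.3928 kg*m^2


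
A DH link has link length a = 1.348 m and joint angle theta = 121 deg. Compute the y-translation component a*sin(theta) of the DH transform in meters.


a*sin(theta) = 1.348*sin(121 deg) = 1.1555

1.1555 m


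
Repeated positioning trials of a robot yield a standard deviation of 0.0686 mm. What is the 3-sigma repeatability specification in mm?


repeatability = 3*sigma = 3*0.0686 = 0.2058

0.2058 mm


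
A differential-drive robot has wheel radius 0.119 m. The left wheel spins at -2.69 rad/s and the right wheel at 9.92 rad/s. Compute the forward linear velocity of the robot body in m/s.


v = r*(wR + wL)/2 = 0.119*(9.92 + -2.69)/2 = 0.4302

0.4302 m/s


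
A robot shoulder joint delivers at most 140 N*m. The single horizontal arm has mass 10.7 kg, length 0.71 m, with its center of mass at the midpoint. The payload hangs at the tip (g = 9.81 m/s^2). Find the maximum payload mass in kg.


tau_arm = m_arm*g*(L/2) = 10.7*9.81*0.71/2 = 37.2633 N*m
tau_payload = tau_max - tau_arm = 140 - 37.2633 = 102.7367
m_payload = tau_payload / (g*L) = 102.7367 / (9.81*0.71) = 14.7502

14.7502 kg


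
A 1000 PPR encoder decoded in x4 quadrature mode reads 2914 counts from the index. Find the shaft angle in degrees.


angle = counts * 360 / (PPR*4) = 2914 * 360 / 4000 = 262.2600

262.2600 degrees


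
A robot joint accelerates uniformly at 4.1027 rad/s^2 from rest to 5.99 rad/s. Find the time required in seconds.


t = delta_omega / alpha = 5.99 / 4.1027 = 1.4600

1.4600 s


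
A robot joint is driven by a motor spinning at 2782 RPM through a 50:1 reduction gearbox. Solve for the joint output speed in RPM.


omega_joint = omega_motor / N = 2782 / 50 = 55.6400

55.6400 RPM


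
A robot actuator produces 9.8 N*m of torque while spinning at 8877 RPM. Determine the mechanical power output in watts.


omega = 8877 * 2*pi/60 = 929.597266 rad/s
P = tau * omega = 9.8 * 929.597266 = 9110.0532

9110.0532 W
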